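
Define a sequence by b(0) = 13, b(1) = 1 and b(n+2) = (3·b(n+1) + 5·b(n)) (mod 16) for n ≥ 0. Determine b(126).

1

We have b(0) = 13, b(1) = 1, b(2) = 4, b(3) = 1, b(4) = 7, b(5) = 10, b(6) = 1, b(7) = 5, b(8) = 4, b(9) = 5, b(10) = 3, b(11) = 2, b(12) = 5, b(13) = 9, b(14) = 4, b(15) = 9, b(16) = 15, b(17) = 10, b(18) = 9, b(19) = 13, b(20) = 4, b(21) = 13, b(22) = 11, b(23) = 2, b(24) = 13, b(25) = 1.
Since (b(24), b(25)) = (b(0), b(1)) = (13, 1) (two consecutive terms determine the rest), the sequence is periodic with period 24.
(126 - 0) mod 24 = 6, so b(126) = b(6) = 1.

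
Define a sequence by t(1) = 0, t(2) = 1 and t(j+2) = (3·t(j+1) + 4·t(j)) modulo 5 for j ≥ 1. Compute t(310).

t(1) = 0,  t(2) = 1,  t(3) = 3,  t(4) = 3,  t(5) = 1,  t(6) = 0,  t(7) = 4,  t(8) = 2,  t(9) = 2,  t(10) = 4,  t(11) = 0,  t(12) = 1.
The sequence repeats with period 10.
So t(310) = t(1 + ((310-1) mod 10)) = t(10) = 4.

4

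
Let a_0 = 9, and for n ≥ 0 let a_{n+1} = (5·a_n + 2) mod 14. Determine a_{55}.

We have a_0 = 9; a_1 = 5; a_2 = 13; a_3 = 11; a_4 = 1; a_5 = 7; a_6 = 9.
The sequence repeats with period 6.
So a_{55} = a_{0 + ((55-0) mod 6)} = a_1 = 5.

5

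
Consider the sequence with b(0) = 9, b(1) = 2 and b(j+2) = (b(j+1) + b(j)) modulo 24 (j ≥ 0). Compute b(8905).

2

b(0) = 9, b(1) = 2, b(2) = 11, b(3) = 13, b(4) = 0, b(5) = 13, b(6) = 13, b(7) = 2, b(8) = 15, b(9) = 17, b(10) = 8, b(11) = 1, b(12) = 9, b(13) = 10, b(14) = 19, b(15) = 5, b(16) = 0, b(17) = 5, b(18) = 5, b(19) = 10, b(20) = 15, b(21) = 1, b(22) = 16, b(23) = 17, b(24) = 9, b(25) = 2.
The sequence repeats with period 24.
(8905 - 0) mod 24 = 1, so b(8905) = b(1) = 2.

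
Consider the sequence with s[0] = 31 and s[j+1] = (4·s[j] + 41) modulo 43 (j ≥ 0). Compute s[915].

16

We have s[0] = 31, s[1] = 36, s[2] = 13, s[3] = 7, s[4] = 26, s[5] = 16, s[6] = 19, s[7] = 31.
Since s[7] = s[0] = 31, the sequence is periodic with period 7.
So s[915] = s[0 + ((915-0) mod 7)] = s[5] = 16.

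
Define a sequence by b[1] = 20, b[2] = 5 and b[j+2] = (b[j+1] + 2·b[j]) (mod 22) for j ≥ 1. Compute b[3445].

13

Listing terms: b[1] = 20,  b[2] = 5,  b[3] = 1,  b[4] = 11,  b[5] = 13,  b[6] = 13,  b[7] = 17,  b[8] = 21,  b[9] = 11,  b[10] = 9,  b[11] = 9,  b[12] = 5,  b[13] = 1.
Since (b[12], b[13]) = (b[2], b[3]) = (5, 1) (two consecutive terms determine the rest), the sequence is eventually periodic: after a pre-period of length 1 it cycles with period 10.
For j ≥ 2, b[j] depends only on (j - 2) mod 10. (3445 - 2) mod 10 = 3, so b[3445] = b[5] = 13.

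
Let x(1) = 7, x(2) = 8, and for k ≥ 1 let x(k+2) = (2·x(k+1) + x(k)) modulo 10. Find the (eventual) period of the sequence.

Computing terms: x(1) = 7,  x(2) = 8,  x(3) = 3,  x(4) = 4,  x(5) = 1,  x(6) = 6,  x(7) = 3,  x(8) = 2,  x(9) = 7,  x(10) = 6,  x(11) = 9,  x(12) = 4,  x(13) = 7,  x(14) = 8.
The sequence repeats with period 12.

12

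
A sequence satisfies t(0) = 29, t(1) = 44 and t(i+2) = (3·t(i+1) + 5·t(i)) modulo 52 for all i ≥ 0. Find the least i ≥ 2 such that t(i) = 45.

5

We have t(0) = 29,  t(1) = 44,  t(2) = 17,  t(3) = 11,  t(4) = 14,  t(5) = 45,  t(6) = 49,  t(7) = 8,  t(8) = 9,  t(9) = 15,  t(10) = 38,  t(11) = 33,  t(12) = 29,  t(13) = 44.
Since (t(12), t(13)) = (t(0), t(1)) = (29, 44) (two consecutive terms determine the rest), the sequence is periodic with period 12.
The value 45 first appears (with i ≥ 2) at t(5).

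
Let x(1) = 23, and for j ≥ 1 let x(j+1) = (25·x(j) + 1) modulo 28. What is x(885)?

23

We have x(1) = 23,  x(2) = 16,  x(3) = 9,  x(4) = 2,  x(5) = 23.
The sequence repeats with period 4.
(885 - 1) mod 4 = 0, so x(885) = x(1) = 23.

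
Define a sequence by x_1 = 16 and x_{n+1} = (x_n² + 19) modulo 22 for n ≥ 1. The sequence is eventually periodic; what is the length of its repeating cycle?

6

Listing terms: x_1 = 16; x_2 = 11; x_3 = 8; x_4 = 17; x_5 = 0; x_6 = 19; x_7 = 6; x_8 = 11.
Since x_8 = x_2 = 11, the sequence is eventually periodic: after a pre-period of length 1 it cycles with period 6.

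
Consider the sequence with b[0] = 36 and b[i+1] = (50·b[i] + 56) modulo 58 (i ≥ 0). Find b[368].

2

Computing terms: b[0] = 36, b[1] = 0, b[2] = 56, b[3] = 14, b[4] = 2, b[5] = 40, b[6] = 26, b[7] = 22, b[8] = 54, b[9] = 30, b[10] = 48, b[11] = 20, b[12] = 12, b[13] = 18, b[14] = 28, b[15] = 6, b[16] = 8, b[17] = 50, b[18] = 4, b[19] = 24, b[20] = 38, b[21] = 42, b[22] = 10, b[23] = 34, b[24] = 16, b[25] = 44, b[26] = 52, b[27] = 46, b[28] = 36.
The sequence repeats with period 28.
(368 - 0) mod 28 = 4, so b[368] = b[4] = 2.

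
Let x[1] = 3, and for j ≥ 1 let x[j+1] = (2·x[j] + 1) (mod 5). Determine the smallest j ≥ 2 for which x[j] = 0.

3

Listing terms: x[1] = 3; x[2] = 2; x[3] = 0; x[4] = 1; x[5] = 3.
The sequence repeats with period 4.
The value 0 first appears (with j ≥ 2) at x[3].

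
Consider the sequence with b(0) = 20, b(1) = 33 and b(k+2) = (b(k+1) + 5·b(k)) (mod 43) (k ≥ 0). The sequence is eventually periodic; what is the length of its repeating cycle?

42

b(0) = 20, b(1) = 33, b(2) = 4, b(3) = 40, b(4) = 17, b(5) = 2, b(6) = 1, b(7) = 11, b(8) = 16, b(9) = 28, b(10) = 22, b(11) = 33, b(12) = 14, b(13) = 7, b(14) = 34, b(15) = 26, b(16) = 24, b(17) = 25, b(18) = 16, b(19) = 12, b(20) = 6, b(21) = 23, b(22) = 10, b(23) = 39, b(24) = 3, b(25) = 26, b(26) = 41, b(27) = 42, b(28) = 32, b(29) = 27, b(30) = 15, b(31) = 21, b(32) = 10, b(33) = 29, b(34) = 36, b(35) = 9, b(36) = 17, b(37) = 19, b(38) = 18, b(39) = 27, b(40) = 31, b(41) = 37, b(42) = 20, b(43) = 33.
The sequence repeats with period 42.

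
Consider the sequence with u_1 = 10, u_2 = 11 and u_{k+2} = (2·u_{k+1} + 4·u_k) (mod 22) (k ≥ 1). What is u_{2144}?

14

Computing terms: u_1 = 10,  u_2 = 11,  u_3 = 18,  u_4 = 14,  u_5 = 12,  u_6 = 14,  u_7 = 10,  u_8 = 10,  u_9 = 16,  u_{10} = 6,  u_{11} = 10,  u_{12} = 0,  u_{13} = 18,  u_{14} = 14.
Since (u_{13}, u_{14}) = (u_3, u_4) = (18, 14) (two consecutive terms determine the rest), the sequence is eventually periodic: after a pre-period of length 2 it cycles with period 10.
For k ≥ 3, u_k depends only on (k - 3) mod 10. (2144 - 3) mod 10 = 1, so u_{2144} = u_4 = 14.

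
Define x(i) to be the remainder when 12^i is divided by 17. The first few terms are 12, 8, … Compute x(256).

1

We have x(1) = 12,  x(2) = 8,  x(3) = 11,  x(4) = 13,  x(5) = 3,  x(6) = 2,  x(7) = 7,  x(8) = 16,  x(9) = 5,  x(10) = 9,  x(11) = 6,  x(12) = 4,  x(13) = 14,  x(14) = 15,  x(15) = 10,  x(16) = 1,  x(17) = 12.
The sequence repeats with period 16.
So x(256) = x(1 + ((256-1) mod 16)) = x(16) = 1.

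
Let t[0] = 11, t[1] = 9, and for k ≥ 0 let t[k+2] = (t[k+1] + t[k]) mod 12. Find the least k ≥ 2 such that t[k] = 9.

We have t[0] = 11, t[1] = 9, t[2] = 8, t[3] = 5, t[4] = 1, t[5] = 6, t[6] = 7, t[7] = 1, t[8] = 8, t[9] = 9, t[10] = 5, t[11] = 2, t[12] = 7, t[13] = 9, t[14] = 4, t[15] = 1, t[16] = 5, t[17] = 6, t[18] = 11, t[19] = 5, t[20] = 4, t[21] = 9, t[22] = 1, t[23] = 10, t[24] = 11, t[25] = 9.
Since (t[24], t[25]) = (t[0], t[1]) = (11, 9) (two consecutive terms determine the rest), the sequence is periodic with period 24.
The value 9 first appears (with k ≥ 2) at t[9].

9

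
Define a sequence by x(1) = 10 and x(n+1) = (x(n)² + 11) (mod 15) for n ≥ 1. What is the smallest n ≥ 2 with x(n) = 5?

x(1) = 10, x(2) = 6, x(3) = 2, x(4) = 0, x(5) = 11, x(6) = 12, x(7) = 5, x(8) = 6.
Since x(8) = x(2) = 6, the sequence is eventually periodic: after a pre-period of length 1 it cycles with period 6.
The value 5 first appears (with n ≥ 2) at x(7).

7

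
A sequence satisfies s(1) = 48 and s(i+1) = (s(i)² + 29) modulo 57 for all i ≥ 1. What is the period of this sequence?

14

Listing terms: s(1) = 48, s(2) = 53, s(3) = 45, s(4) = 2, s(5) = 33, s(6) = 35, s(7) = 0, s(8) = 29, s(9) = 15, s(10) = 26, s(11) = 21, s(12) = 14, s(13) = 54, s(14) = 38, s(15) = 48.
Since s(15) = s(1) = 48, the sequence is periodic with period 14.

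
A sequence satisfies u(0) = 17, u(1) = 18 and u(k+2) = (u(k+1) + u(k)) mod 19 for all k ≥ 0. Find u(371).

Listing terms: u(0) = 17; u(1) = 18; u(2) = 16; u(3) = 15; u(4) = 12; u(5) = 8; u(6) = 1; u(7) = 9; u(8) = 10; u(9) = 0; u(10) = 10; u(11) = 10; u(12) = 1; u(13) = 11; u(14) = 12; u(15) = 4; u(16) = 16; u(17) = 1; u(18) = 17; u(19) = 18.
Since (u(18), u(19)) = (u(0), u(1)) = (17, 18) (two consecutive terms determine the rest), the sequence is periodic with period 18.
So u(371) = u(0 + ((371-0) mod 18)) = u(11) = 10.

10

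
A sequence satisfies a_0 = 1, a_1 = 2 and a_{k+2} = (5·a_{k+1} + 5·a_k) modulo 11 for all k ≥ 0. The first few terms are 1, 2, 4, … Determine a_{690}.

1

We have a_0 = 1, a_1 = 2, a_2 = 4, a_3 = 8, a_4 = 5, a_5 = 10, a_6 = 9, a_7 = 7, a_8 = 3, a_9 = 6, a_{10} = 1, a_{11} = 2.
The sequence repeats with period 10.
So a_{690} = a_{0 + ((690-0) mod 10)} = a_0 = 1.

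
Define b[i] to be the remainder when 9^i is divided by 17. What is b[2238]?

4

Listing terms: b[1] = 9; b[2] = 13; b[3] = 15; b[4] = 16; b[5] = 8; b[6] = 4; b[7] = 2; b[8] = 1; b[9] = 9.
The sequence repeats with period 8.
(2238 - 1) mod 8 = 5, so b[2238] = b[6] = 4.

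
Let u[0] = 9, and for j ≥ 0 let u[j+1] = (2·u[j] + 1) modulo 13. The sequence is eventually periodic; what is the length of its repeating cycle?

Computing terms: u[0] = 9,  u[1] = 6,  u[2] = 0,  u[3] = 1,  u[4] = 3,  u[5] = 7,  u[6] = 2,  u[7] = 5,  u[8] = 11,  u[9] = 10,  u[10] = 8,  u[11] = 4,  u[12] = 9.
Since u[12] = u[0] = 9, the sequence is periodic with period 12.

12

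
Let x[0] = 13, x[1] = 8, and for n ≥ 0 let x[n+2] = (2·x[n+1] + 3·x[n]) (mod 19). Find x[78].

16

Listing terms: x[0] = 13, x[1] = 8, x[2] = 17, x[3] = 1, x[4] = 15, x[5] = 14, x[6] = 16, x[7] = 17, x[8] = 6, x[9] = 6, x[10] = 11, x[11] = 2, x[12] = 18, x[13] = 4, x[14] = 5, x[15] = 3, x[16] = 2, x[17] = 13, x[18] = 13, x[19] = 8.
Since (x[18], x[19]) = (x[0], x[1]) = (13, 8) (two consecutive terms determine the rest), the sequence is periodic with period 18.
(78 - 0) mod 18 = 6, so x[78] = x[6] = 16.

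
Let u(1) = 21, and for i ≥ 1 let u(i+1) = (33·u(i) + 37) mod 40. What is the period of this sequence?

8

Computing terms: u(1) = 21, u(2) = 10, u(3) = 7, u(4) = 28, u(5) = 1, u(6) = 30, u(7) = 27, u(8) = 8, u(9) = 21.
Since u(9) = u(1) = 21, the sequence is periodic with period 8.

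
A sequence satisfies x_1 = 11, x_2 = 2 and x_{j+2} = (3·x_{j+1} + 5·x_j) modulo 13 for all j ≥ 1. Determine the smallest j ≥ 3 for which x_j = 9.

x_1 = 11,  x_2 = 2,  x_3 = 9,  x_4 = 11,  x_5 = 0,  x_6 = 3,  x_7 = 9,  x_8 = 3,  x_9 = 2,  x_{10} = 8,  x_{11} = 8,  x_{12} = 12,  x_{13} = 11,  x_{14} = 2.
Since (x_{13}, x_{14}) = (x_1, x_2) = (11, 2) (two consecutive terms determine the rest), the sequence is periodic with period 12.
The value 9 first appears (with j ≥ 3) at x_3.

3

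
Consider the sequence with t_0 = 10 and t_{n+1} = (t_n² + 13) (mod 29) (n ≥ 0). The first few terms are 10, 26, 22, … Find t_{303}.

We have t_0 = 10; t_1 = 26; t_2 = 22; t_3 = 4; t_4 = 0; t_5 = 13; t_6 = 8; t_7 = 19; t_8 = 26.
Since t_8 = t_1 = 26, the sequence is eventually periodic: after a pre-period of length 1 it cycles with period 7.
For n ≥ 1, t_n depends only on (n - 1) mod 7. (303 - 1) mod 7 = 1, so t_{303} = t_2 = 22.

22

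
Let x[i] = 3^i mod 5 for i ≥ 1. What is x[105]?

We have x[1] = 3; x[2] = 4; x[3] = 2; x[4] = 1; x[5] = 3.
Since x[5] = x[1] = 3, the sequence is periodic with period 4.
(105 - 1) mod 4 = 0, so x[105] = x[1] = 3.

3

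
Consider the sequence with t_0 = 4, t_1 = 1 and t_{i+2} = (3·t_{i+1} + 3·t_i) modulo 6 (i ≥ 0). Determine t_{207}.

0

t_0 = 4,  t_1 = 1,  t_2 = 3,  t_3 = 0,  t_4 = 3,  t_5 = 3,  t_6 = 0.
Since (t_5, t_6) = (t_2, t_3) = (3, 0) (two consecutive terms determine the rest), the sequence is eventually periodic: after a pre-period of length 2 it cycles with period 3.
For i ≥ 2, t_i depends only on (i - 2) mod 3. (207 - 2) mod 3 = 1, so t_{207} = t_3 = 0.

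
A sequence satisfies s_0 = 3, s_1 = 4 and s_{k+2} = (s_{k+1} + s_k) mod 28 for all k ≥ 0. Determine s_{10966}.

26

We have s_0 = 3,  s_1 = 4,  s_2 = 7,  s_3 = 11,  s_4 = 18,  s_5 = 1,  s_6 = 19,  s_7 = 20,  s_8 = 11,  s_9 = 3,  s_{10} = 14,  s_{11} = 17,  s_{12} = 3,  s_{13} = 20,  s_{14} = 23,  s_{15} = 15,  s_{16} = 10,  s_{17} = 25,  s_{18} = 7,  s_{19} = 4,  s_{20} = 11,  s_{21} = 15,  s_{22} = 26,  s_{23} = 13,  s_{24} = 11,  s_{25} = 24,  s_{26} = 7,  s_{27} = 3,  s_{28} = 10,  s_{29} = 13,  s_{30} = 23,  s_{31} = 8,  s_{32} = 3,  s_{33} = 11,  s_{34} = 14,  s_{35} = 25,  s_{36} = 11,  s_{37} = 8,  s_{38} = 19,  s_{39} = 27,  s_{40} = 18,  s_{41} = 17,  s_{42} = 7,  s_{43} = 24,  s_{44} = 3,  s_{45} = 27,  s_{46} = 2,  s_{47} = 1,  s_{48} = 3,  s_{49} = 4.
The sequence repeats with period 48.
So s_{10966} = s_{0 + ((10966-0) mod 48)} = s_{22} = 26.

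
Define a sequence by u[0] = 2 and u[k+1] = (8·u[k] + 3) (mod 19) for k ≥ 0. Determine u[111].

8

Computing terms: u[0] = 2; u[1] = 0; u[2] = 3; u[3] = 8; u[4] = 10; u[5] = 7; u[6] = 2.
The sequence repeats with period 6.
So u[111] = u[0 + ((111-0) mod 6)] = u[3] = 8.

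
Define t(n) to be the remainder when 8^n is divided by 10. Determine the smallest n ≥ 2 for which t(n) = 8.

5

Listing terms: t(1) = 8, t(2) = 4, t(3) = 2, t(4) = 6, t(5) = 8.
Since t(5) = t(1) = 8, the sequence is periodic with period 4.
The value 8 next appears (with n ≥ 2) at t(5).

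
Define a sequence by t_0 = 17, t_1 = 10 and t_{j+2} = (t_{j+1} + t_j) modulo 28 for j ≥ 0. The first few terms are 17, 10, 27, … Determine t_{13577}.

25

Listing terms: t_0 = 17, t_1 = 10, t_2 = 27, t_3 = 9, t_4 = 8, t_5 = 17, t_6 = 25, t_7 = 14, t_8 = 11, t_9 = 25, t_{10} = 8, t_{11} = 5, t_{12} = 13, t_{13} = 18, t_{14} = 3, t_{15} = 21, t_{16} = 24, t_{17} = 17, t_{18} = 13, t_{19} = 2, t_{20} = 15, t_{21} = 17, t_{22} = 4, t_{23} = 21, t_{24} = 25, t_{25} = 18, t_{26} = 15, t_{27} = 5, t_{28} = 20, t_{29} = 25, t_{30} = 17, t_{31} = 14, t_{32} = 3, t_{33} = 17, t_{34} = 20, t_{35} = 9, t_{36} = 1, t_{37} = 10, t_{38} = 11, t_{39} = 21, t_{40} = 4, t_{41} = 25, t_{42} = 1, t_{43} = 26, t_{44} = 27, t_{45} = 25, t_{46} = 24, t_{47} = 21, t_{48} = 17, t_{49} = 10.
The sequence repeats with period 48.
(13577 - 0) mod 48 = 41, so t_{13577} = t_{41} = 25.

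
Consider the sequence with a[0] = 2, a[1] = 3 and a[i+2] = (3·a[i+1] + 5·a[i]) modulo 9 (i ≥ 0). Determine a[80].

Computing terms: a[0] = 2,  a[1] = 3,  a[2] = 1,  a[3] = 0,  a[4] = 5,  a[5] = 6,  a[6] = 7,  a[7] = 6,  a[8] = 8,  a[9] = 0,  a[10] = 4,  a[11] = 3,  a[12] = 2,  a[13] = 3.
Since (a[12], a[13]) = (a[0], a[1]) = (2, 3) (two consecutive terms determine the rest), the sequence is periodic with period 12.
So a[80] = a[0 + ((80-0) mod 12)] = a[8] = 8.

8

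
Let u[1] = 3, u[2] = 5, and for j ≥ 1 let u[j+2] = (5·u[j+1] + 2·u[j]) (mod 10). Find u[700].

We have u[1] = 3,  u[2] = 5,  u[3] = 1,  u[4] = 5,  u[5] = 7,  u[6] = 5,  u[7] = 9,  u[8] = 5,  u[9] = 3,  u[10] = 5.
The sequence repeats with period 8.
(700 - 1) mod 8 = 3, so u[700] = u[4] = 5.

5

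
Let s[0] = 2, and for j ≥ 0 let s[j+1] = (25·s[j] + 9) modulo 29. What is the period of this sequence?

s[0] = 2; s[1] = 1; s[2] = 5; s[3] = 18; s[4] = 24; s[5] = 0; s[6] = 9; s[7] = 2.
The sequence repeats with period 7.

7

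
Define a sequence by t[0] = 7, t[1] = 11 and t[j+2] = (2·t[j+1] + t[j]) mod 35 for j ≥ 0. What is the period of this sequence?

12

t[0] = 7; t[1] = 11; t[2] = 29; t[3] = 34; t[4] = 27; t[5] = 18; t[6] = 28; t[7] = 4; t[8] = 1; t[9] = 6; t[10] = 13; t[11] = 32; t[12] = 7; t[13] = 11.
Since (t[12], t[13]) = (t[0], t[1]) = (7, 11) (two consecutive terms determine the rest), the sequence is periodic with period 12.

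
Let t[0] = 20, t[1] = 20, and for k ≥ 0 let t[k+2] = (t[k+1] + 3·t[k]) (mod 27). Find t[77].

t[0] = 20, t[1] = 20, t[2] = 26, t[3] = 5, t[4] = 2, t[5] = 17, t[6] = 23, t[7] = 20, t[8] = 8, t[9] = 14, t[10] = 11, t[11] = 26, t[12] = 5.
Since (t[11], t[12]) = (t[2], t[3]) = (26, 5) (two consecutive terms determine the rest), the sequence is eventually periodic: after a pre-period of length 2 it cycles with period 9.
For k ≥ 2, t[k] depends only on (k - 2) mod 9. (77 - 2) mod 9 = 3, so t[77] = t[5] = 17.

17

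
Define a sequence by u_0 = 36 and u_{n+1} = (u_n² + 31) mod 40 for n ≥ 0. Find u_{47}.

We have u_0 = 36, u_1 = 7, u_2 = 0, u_3 = 31, u_4 = 32, u_5 = 15, u_6 = 16, u_7 = 7.
Since u_7 = u_1 = 7, the sequence is eventually periodic: after a pre-period of length 1 it cycles with period 6.
For n ≥ 1, u_n depends only on (n - 1) mod 6. (47 - 1) mod 6 = 4, so u_{47} = u_5 = 15.

15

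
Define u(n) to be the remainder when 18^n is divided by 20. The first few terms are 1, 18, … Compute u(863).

Computing terms: u(0) = 1, u(1) = 18, u(2) = 4, u(3) = 12, u(4) = 16, u(5) = 8, u(6) = 4.
Since u(6) = u(2) = 4, the sequence is eventually periodic: after a pre-period of length 2 it cycles with period 4.
For n ≥ 2, u(n) depends only on (n - 2) mod 4. (863 - 2) mod 4 = 1, so u(863) = u(3) = 12.

12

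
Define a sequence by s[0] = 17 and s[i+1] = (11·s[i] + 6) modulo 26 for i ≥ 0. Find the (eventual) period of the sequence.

12

s[0] = 17, s[1] = 11, s[2] = 23, s[3] = 25, s[4] = 21, s[5] = 3, s[6] = 13, s[7] = 19, s[8] = 7, s[9] = 5, s[10] = 9, s[11] = 1, s[12] = 17.
The sequence repeats with period 12.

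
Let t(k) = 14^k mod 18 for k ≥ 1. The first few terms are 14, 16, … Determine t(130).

We have t(1) = 14, t(2) = 16, t(3) = 8, t(4) = 4, t(5) = 2, t(6) = 10, t(7) = 14.
Since t(7) = t(1) = 14, the sequence is periodic with period 6.
(130 - 1) mod 6 = 3, so t(130) = t(4) = 4.

4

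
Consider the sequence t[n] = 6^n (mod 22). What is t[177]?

8

Computing terms: t[1] = 6, t[2] = 14, t[3] = 18, t[4] = 20, t[5] = 10, t[6] = 16, t[7] = 8, t[8] = 4, t[9] = 2, t[10] = 12, t[11] = 6.
The sequence repeats with period 10.
So t[177] = t[1 + ((177-1) mod 10)] = t[7] = 8.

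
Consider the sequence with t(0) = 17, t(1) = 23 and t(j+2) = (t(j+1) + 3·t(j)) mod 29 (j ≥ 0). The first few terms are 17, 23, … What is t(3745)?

Computing terms: t(0) = 17,  t(1) = 23,  t(2) = 16,  t(3) = 27,  t(4) = 17,  t(5) = 11,  t(6) = 4,  t(7) = 8,  t(8) = 20,  t(9) = 15,  t(10) = 17,  t(11) = 4,  t(12) = 26,  t(13) = 9,  t(14) = 0,  t(15) = 27,  t(16) = 27,  t(17) = 21,  t(18) = 15,  t(19) = 20,  t(20) = 7,  t(21) = 9,  t(22) = 1,  t(23) = 28,  t(24) = 2,  t(25) = 28,  t(26) = 5,  t(27) = 2,  t(28) = 17,  t(29) = 23.
The sequence repeats with period 28.
So t(3745) = t(0 + ((3745-0) mod 28)) = t(21) = 9.

9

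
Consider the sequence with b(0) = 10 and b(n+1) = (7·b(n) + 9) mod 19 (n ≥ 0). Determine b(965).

11

Computing terms: b(0) = 10; b(1) = 3; b(2) = 11; b(3) = 10.
Since b(3) = b(0) = 10, the sequence is periodic with period 3.
So b(965) = b(0 + ((965-0) mod 3)) = b(2) = 11.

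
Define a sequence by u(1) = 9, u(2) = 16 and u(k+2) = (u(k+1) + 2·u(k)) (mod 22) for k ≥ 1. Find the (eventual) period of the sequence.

10

u(1) = 9; u(2) = 16; u(3) = 12; u(4) = 0; u(5) = 2; u(6) = 2; u(7) = 6; u(8) = 10; u(9) = 0; u(10) = 20; u(11) = 20; u(12) = 16; u(13) = 12.
Since (u(12), u(13)) = (u(2), u(3)) = (16, 12) (two consecutive terms determine the rest), the sequence is eventually periodic: after a pre-period of length 1 it cycles with period 10.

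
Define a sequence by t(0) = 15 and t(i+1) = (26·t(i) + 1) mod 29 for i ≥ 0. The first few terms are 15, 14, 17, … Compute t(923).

5

t(0) = 15, t(1) = 14, t(2) = 17, t(3) = 8, t(4) = 6, t(5) = 12, t(6) = 23, t(7) = 19, t(8) = 2, t(9) = 24, t(10) = 16, t(11) = 11, t(12) = 26, t(13) = 10, t(14) = 0, t(15) = 1, t(16) = 27, t(17) = 7, t(18) = 9, t(19) = 3, t(20) = 21, t(21) = 25, t(22) = 13, t(23) = 20, t(24) = 28, t(25) = 4, t(26) = 18, t(27) = 5, t(28) = 15.
Since t(28) = t(0) = 15, the sequence is periodic with period 28.
So t(923) = t(0 + ((923-0) mod 28)) = t(27) = 5.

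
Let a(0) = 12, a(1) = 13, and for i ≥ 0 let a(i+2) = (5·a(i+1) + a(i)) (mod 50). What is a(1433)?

23

We have a(0) = 12; a(1) = 13; a(2) = 27; a(3) = 48; a(4) = 17; a(5) = 33; a(6) = 32; a(7) = 43; a(8) = 47; a(9) = 28; a(10) = 37; a(11) = 13; a(12) = 2; a(13) = 23; a(14) = 17; a(15) = 8; a(16) = 7; a(17) = 43; a(18) = 22; a(19) = 3; a(20) = 37; a(21) = 38; a(22) = 27; a(23) = 23; a(24) = 42; a(25) = 33; a(26) = 7; a(27) = 18; a(28) = 47; a(29) = 3; a(30) = 12; a(31) = 13.
The sequence repeats with period 30.
So a(1433) = a(0 + ((1433-0) mod 30)) = a(23) = 23.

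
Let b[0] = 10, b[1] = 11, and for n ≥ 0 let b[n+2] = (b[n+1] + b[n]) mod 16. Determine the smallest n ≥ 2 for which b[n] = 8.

Computing terms: b[0] = 10; b[1] = 11; b[2] = 5; b[3] = 0; b[4] = 5; b[5] = 5; b[6] = 10; b[7] = 15; b[8] = 9; b[9] = 8; b[10] = 1; b[11] = 9; b[12] = 10; b[13] = 3; b[14] = 13; b[15] = 0; b[16] = 13; b[17] = 13; b[18] = 10; b[19] = 7; b[20] = 1; b[21] = 8; b[22] = 9; b[23] = 1; b[24] = 10; b[25] = 11.
Since (b[24], b[25]) = (b[0], b[1]) = (10, 11) (two consecutive terms determine the rest), the sequence is periodic with period 24.
The value 8 first appears (with n ≥ 2) at b[9].

9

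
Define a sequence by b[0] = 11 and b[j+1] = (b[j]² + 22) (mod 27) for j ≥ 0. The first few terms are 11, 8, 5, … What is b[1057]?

We have b[0] = 11, b[1] = 8, b[2] = 5, b[3] = 20, b[4] = 17, b[5] = 14, b[6] = 2, b[7] = 26, b[8] = 23, b[9] = 11.
Since b[9] = b[0] = 11, the sequence is periodic with period 9.
So b[1057] = b[0 + ((1057-0) mod 9)] = b[4] = 17.

17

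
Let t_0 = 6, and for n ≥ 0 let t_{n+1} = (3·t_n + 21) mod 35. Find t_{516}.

We have t_0 = 6,  t_1 = 4,  t_2 = 33,  t_3 = 15,  t_4 = 31,  t_5 = 9,  t_6 = 13,  t_7 = 25,  t_8 = 26,  t_9 = 29,  t_{10} = 3,  t_{11} = 30,  t_{12} = 6.
Since t_{12} = t_0 = 6, the sequence is periodic with period 12.
So t_{516} = t_{0 + ((516-0) mod 12)} = t_0 = 6.

6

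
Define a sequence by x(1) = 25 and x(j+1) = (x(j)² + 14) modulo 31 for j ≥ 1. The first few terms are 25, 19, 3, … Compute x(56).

18

Listing terms: x(1) = 25,  x(2) = 19,  x(3) = 3,  x(4) = 23,  x(5) = 16,  x(6) = 22,  x(7) = 2,  x(8) = 18,  x(9) = 28,  x(10) = 23.
Since x(10) = x(4) = 23, the sequence is eventually periodic: after a pre-period of length 3 it cycles with period 6.
For j ≥ 4, x(j) depends only on (j - 4) mod 6. (56 - 4) mod 6 = 4, so x(56) = x(8) = 18.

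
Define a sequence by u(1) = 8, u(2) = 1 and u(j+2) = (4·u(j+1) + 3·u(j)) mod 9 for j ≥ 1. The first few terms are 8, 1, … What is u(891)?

1

Listing terms: u(1) = 8,  u(2) = 1,  u(3) = 1,  u(4) = 7,  u(5) = 4,  u(6) = 1,  u(7) = 7.
Since (u(6), u(7)) = (u(3), u(4)) = (1, 7) (two consecutive terms determine the rest), the sequence is eventually periodic: after a pre-period of length 2 it cycles with period 3.
For j ≥ 3, u(j) depends only on (j - 3) mod 3. (891 - 3) mod 3 = 0, so u(891) = u(3) = 1.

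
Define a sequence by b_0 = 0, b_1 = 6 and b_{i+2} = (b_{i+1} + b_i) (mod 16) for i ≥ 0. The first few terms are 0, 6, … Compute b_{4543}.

14

b_0 = 0,  b_1 = 6,  b_2 = 6,  b_3 = 12,  b_4 = 2,  b_5 = 14,  b_6 = 0,  b_7 = 14,  b_8 = 14,  b_9 = 12,  b_{10} = 10,  b_{11} = 6,  b_{12} = 0,  b_{13} = 6.
The sequence repeats with period 12.
So b_{4543} = b_{0 + ((4543-0) mod 12)} = b_7 = 14.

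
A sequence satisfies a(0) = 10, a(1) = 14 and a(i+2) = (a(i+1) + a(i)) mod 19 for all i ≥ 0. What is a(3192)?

Computing terms: a(0) = 10, a(1) = 14, a(2) = 5, a(3) = 0, a(4) = 5, a(5) = 5, a(6) = 10, a(7) = 15, a(8) = 6, a(9) = 2, a(10) = 8, a(11) = 10, a(12) = 18, a(13) = 9, a(14) = 8, a(15) = 17, a(16) = 6, a(17) = 4, a(18) = 10, a(19) = 14.
The sequence repeats with period 18.
(3192 - 0) mod 18 = 6, so a(3192) = a(6) = 10.

10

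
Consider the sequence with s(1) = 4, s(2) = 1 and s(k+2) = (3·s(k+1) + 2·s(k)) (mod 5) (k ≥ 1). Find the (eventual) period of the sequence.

24

Listing terms: s(1) = 4,  s(2) = 1,  s(3) = 1,  s(4) = 0,  s(5) = 2,  s(6) = 1,  s(7) = 2,  s(8) = 3,  s(9) = 3,  s(10) = 0,  s(11) = 1,  s(12) = 3,  s(13) = 1,  s(14) = 4,  s(15) = 4,  s(16) = 0,  s(17) = 3,  s(18) = 4,  s(19) = 3,  s(20) = 2,  s(21) = 2,  s(22) = 0,  s(23) = 4,  s(24) = 2,  s(25) = 4,  s(26) = 1.
The sequence repeats with period 24.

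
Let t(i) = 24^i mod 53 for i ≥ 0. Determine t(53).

We have t(0) = 1, t(1) = 24, t(2) = 46, t(3) = 44, t(4) = 49, t(5) = 10, t(6) = 28, t(7) = 36, t(8) = 16, t(9) = 13, t(10) = 47, t(11) = 15, t(12) = 42, t(13) = 1.
Since t(13) = t(0) = 1, the sequence is periodic with period 13.
So t(53) = t(0 + ((53-0) mod 13)) = t(1) = 24.

24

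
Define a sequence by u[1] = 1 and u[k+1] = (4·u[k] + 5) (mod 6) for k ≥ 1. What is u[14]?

Listing terms: u[1] = 1, u[2] = 3, u[3] = 5, u[4] = 1.
The sequence repeats with period 3.
So u[14] = u[1 + ((14-1) mod 3)] = u[2] = 3.

3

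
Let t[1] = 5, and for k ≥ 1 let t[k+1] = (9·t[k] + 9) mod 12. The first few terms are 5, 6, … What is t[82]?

6

t[1] = 5,  t[2] = 6,  t[3] = 3,  t[4] = 0,  t[5] = 9,  t[6] = 6.
Since t[6] = t[2] = 6, the sequence is eventually periodic: after a pre-period of length 1 it cycles with period 4.
For k ≥ 2, t[k] depends only on (k - 2) mod 4. (82 - 2) mod 4 = 0, so t[82] = t[2] = 6.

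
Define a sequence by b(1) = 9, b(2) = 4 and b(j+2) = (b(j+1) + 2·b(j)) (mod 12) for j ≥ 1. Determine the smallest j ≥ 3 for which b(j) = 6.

Listing terms: b(1) = 9; b(2) = 4; b(3) = 10; b(4) = 6; b(5) = 2; b(6) = 2; b(7) = 6; b(8) = 10; b(9) = 10; b(10) = 6.
Since (b(9), b(10)) = (b(3), b(4)) = (10, 6) (two consecutive terms determine the rest), the sequence is eventually periodic: after a pre-period of length 2 it cycles with period 6.
The value 6 first appears (with j ≥ 3) at b(4).

4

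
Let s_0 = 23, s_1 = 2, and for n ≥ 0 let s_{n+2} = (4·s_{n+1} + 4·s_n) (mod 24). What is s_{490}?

Computing terms: s_0 = 23; s_1 = 2; s_2 = 4; s_3 = 0; s_4 = 16; s_5 = 16; s_6 = 8; s_7 = 0; s_8 = 8; s_9 = 8; s_{10} = 16; s_{11} = 0; s_{12} = 16.
Since (s_{11}, s_{12}) = (s_3, s_4) = (0, 16) (two consecutive terms determine the rest), the sequence is eventually periodic: after a pre-period of length 3 it cycles with period 8.
For n ≥ 3, s_n depends only on (n - 3) mod 8. (490 - 3) mod 8 = 7, so s_{490} = s_{10} = 16.

16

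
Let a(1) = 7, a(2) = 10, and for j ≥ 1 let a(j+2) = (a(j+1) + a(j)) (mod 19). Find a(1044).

3

We have a(1) = 7,  a(2) = 10,  a(3) = 17,  a(4) = 8,  a(5) = 6,  a(6) = 14,  a(7) = 1,  a(8) = 15,  a(9) = 16,  a(10) = 12,  a(11) = 9,  a(12) = 2,  a(13) = 11,  a(14) = 13,  a(15) = 5,  a(16) = 18,  a(17) = 4,  a(18) = 3,  a(19) = 7,  a(20) = 10.
Since (a(19), a(20)) = (a(1), a(2)) = (7, 10) (two consecutive terms determine the rest), the sequence is periodic with period 18.
(1044 - 1) mod 18 = 17, so a(1044) = a(18) = 3.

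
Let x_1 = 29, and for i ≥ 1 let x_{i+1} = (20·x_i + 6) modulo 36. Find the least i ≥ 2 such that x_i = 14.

x_1 = 29; x_2 = 10; x_3 = 26; x_4 = 22; x_5 = 14; x_6 = 34; x_7 = 2; x_8 = 10.
Since x_8 = x_2 = 10, the sequence is eventually periodic: after a pre-period of length 1 it cycles with period 6.
The value 14 first appears (with i ≥ 2) at x_5.

5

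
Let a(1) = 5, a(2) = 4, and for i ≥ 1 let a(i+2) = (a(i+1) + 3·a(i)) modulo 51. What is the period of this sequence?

We have a(1) = 5, a(2) = 4, a(3) = 19, a(4) = 31, a(5) = 37, a(6) = 28, a(7) = 37, a(8) = 19, a(9) = 28, a(10) = 34, a(11) = 16, a(12) = 16, a(13) = 13, a(14) = 10, a(15) = 49, a(16) = 28, a(17) = 22, a(18) = 4, a(19) = 19.
Since (a(18), a(19)) = (a(2), a(3)) = (4, 19) (two consecutive terms determine the rest), the sequence is eventually periodic: after a pre-period of length 1 it cycles with period 16.

16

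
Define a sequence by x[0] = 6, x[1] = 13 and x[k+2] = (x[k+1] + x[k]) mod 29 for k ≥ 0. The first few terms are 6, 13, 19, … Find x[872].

Listing terms: x[0] = 6; x[1] = 13; x[2] = 19; x[3] = 3; x[4] = 22; x[5] = 25; x[6] = 18; x[7] = 14; x[8] = 3; x[9] = 17; x[10] = 20; x[11] = 8; x[12] = 28; x[13] = 7; x[14] = 6; x[15] = 13.
The sequence repeats with period 14.
(872 - 0) mod 14 = 4, so x[872] = x[4] = 22.

22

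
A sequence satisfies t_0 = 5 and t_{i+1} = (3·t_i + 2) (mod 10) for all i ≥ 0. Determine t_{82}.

Listing terms: t_0 = 5; t_1 = 7; t_2 = 3; t_3 = 1; t_4 = 5.
Since t_4 = t_0 = 5, the sequence is periodic with period 4.
(82 - 0) mod 4 = 2, so t_{82} = t_2 = 3.

3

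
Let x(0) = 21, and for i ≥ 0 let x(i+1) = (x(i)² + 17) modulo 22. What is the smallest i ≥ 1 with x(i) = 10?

Computing terms: x(0) = 21,  x(1) = 18,  x(2) = 11,  x(3) = 6,  x(4) = 9,  x(5) = 10,  x(6) = 7,  x(7) = 0,  x(8) = 17,  x(9) = 20,  x(10) = 21.
The sequence repeats with period 10.
The value 10 first appears (with i ≥ 1) at x(5).

5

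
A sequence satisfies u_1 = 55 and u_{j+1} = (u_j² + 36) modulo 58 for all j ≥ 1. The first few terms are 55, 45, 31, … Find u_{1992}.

11

u_1 = 55; u_2 = 45; u_3 = 31; u_4 = 11; u_5 = 41; u_6 = 35; u_7 = 43; u_8 = 29; u_9 = 7; u_{10} = 27; u_{11} = 11.
Since u_{11} = u_4 = 11, the sequence is eventually periodic: after a pre-period of length 3 it cycles with period 7.
For j ≥ 4, u_j depends only on (j - 4) mod 7. (1992 - 4) mod 7 = 0, so u_{1992} = u_4 = 11.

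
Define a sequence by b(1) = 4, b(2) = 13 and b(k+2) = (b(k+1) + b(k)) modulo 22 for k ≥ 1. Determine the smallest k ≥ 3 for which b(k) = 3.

Listing terms: b(1) = 4, b(2) = 13, b(3) = 17, b(4) = 8, b(5) = 3, b(6) = 11, b(7) = 14, b(8) = 3, b(9) = 17, b(10) = 20, b(11) = 15, b(12) = 13, b(13) = 6, b(14) = 19, b(15) = 3, b(16) = 0, b(17) = 3, b(18) = 3, b(19) = 6, b(20) = 9, b(21) = 15, b(22) = 2, b(23) = 17, b(24) = 19, b(25) = 14, b(26) = 11, b(27) = 3, b(28) = 14, b(29) = 17, b(30) = 9, b(31) = 4, b(32) = 13.
Since (b(31), b(32)) = (b(1), b(2)) = (4, 13) (two consecutive terms determine the rest), the sequence is periodic with period 30.
The value 3 first appears (with k ≥ 3) at b(5).

5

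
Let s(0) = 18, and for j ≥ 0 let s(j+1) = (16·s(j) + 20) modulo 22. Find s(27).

We have s(0) = 18,  s(1) = 0,  s(2) = 20,  s(3) = 10,  s(4) = 4,  s(5) = 18.
The sequence repeats with period 5.
So s(27) = s(0 + ((27-0) mod 5)) = s(2) = 20.

20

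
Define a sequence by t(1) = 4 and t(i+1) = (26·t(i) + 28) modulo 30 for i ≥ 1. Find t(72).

We have t(1) = 4,  t(2) = 12,  t(3) = 10,  t(4) = 18,  t(5) = 16,  t(6) = 24,  t(7) = 22,  t(8) = 0,  t(9) = 28,  t(10) = 6,  t(11) = 4.
Since t(11) = t(1) = 4, the sequence is periodic with period 10.
So t(72) = t(1 + ((72-1) mod 10)) = t(2) = 12.

12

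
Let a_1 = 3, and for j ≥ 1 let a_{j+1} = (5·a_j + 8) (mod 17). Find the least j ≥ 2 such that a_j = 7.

10

We have a_1 = 3; a_2 = 6; a_3 = 4; a_4 = 11; a_5 = 12; a_6 = 0; a_7 = 8; a_8 = 14; a_9 = 10; a_{10} = 7; a_{11} = 9; a_{12} = 2; a_{13} = 1; a_{14} = 13; a_{15} = 5; a_{16} = 16; a_{17} = 3.
The sequence repeats with period 16.
The value 7 first appears (with j ≥ 2) at a_{10}.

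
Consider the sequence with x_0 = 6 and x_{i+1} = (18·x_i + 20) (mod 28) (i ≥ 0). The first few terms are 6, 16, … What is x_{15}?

We have x_0 = 6; x_1 = 16; x_2 = 0; x_3 = 20; x_4 = 16.
Since x_4 = x_1 = 16, the sequence is eventually periodic: after a pre-period of length 1 it cycles with period 3.
For i ≥ 1, x_i depends only on (i - 1) mod 3. (15 - 1) mod 3 = 2, so x_{15} = x_3 = 20.

20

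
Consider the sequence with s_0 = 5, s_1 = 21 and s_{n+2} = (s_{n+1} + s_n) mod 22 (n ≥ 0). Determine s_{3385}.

21

Computing terms: s_0 = 5; s_1 = 21; s_2 = 4; s_3 = 3; s_4 = 7; s_5 = 10; s_6 = 17; s_7 = 5; s_8 = 0; s_9 = 5; s_{10} = 5; s_{11} = 10; s_{12} = 15; s_{13} = 3; s_{14} = 18; s_{15} = 21; s_{16} = 17; s_{17} = 16; s_{18} = 11; s_{19} = 5; s_{20} = 16; s_{21} = 21; s_{22} = 15; s_{23} = 14; s_{24} = 7; s_{25} = 21; s_{26} = 6; s_{27} = 5; s_{28} = 11; s_{29} = 16; s_{30} = 5; s_{31} = 21.
The sequence repeats with period 30.
So s_{3385} = s_{0 + ((3385-0) mod 30)} = s_{25} = 21.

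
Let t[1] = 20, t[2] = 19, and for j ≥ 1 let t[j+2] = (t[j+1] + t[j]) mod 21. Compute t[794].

16

t[1] = 20, t[2] = 19, t[3] = 18, t[4] = 16, t[5] = 13, t[6] = 8, t[7] = 0, t[8] = 8, t[9] = 8, t[10] = 16, t[11] = 3, t[12] = 19, t[13] = 1, t[14] = 20, t[15] = 0, t[16] = 20, t[17] = 20, t[18] = 19.
Since (t[17], t[18]) = (t[1], t[2]) = (20, 19) (two consecutive terms determine the rest), the sequence is periodic with period 16.
So t[794] = t[1 + ((794-1) mod 16)] = t[10] = 16.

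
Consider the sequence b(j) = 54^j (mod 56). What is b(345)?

48

Computing terms: b(1) = 54; b(2) = 4; b(3) = 48; b(4) = 16; b(5) = 24; b(6) = 8; b(7) = 40; b(8) = 32; b(9) = 48.
Since b(9) = b(3) = 48, the sequence is eventually periodic: after a pre-period of length 2 it cycles with period 6.
For j ≥ 3, b(j) depends only on (j - 3) mod 6. (345 - 3) mod 6 = 0, so b(345) = b(3) = 48.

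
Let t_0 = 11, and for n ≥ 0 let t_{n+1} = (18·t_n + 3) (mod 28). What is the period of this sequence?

3

We have t_0 = 11, t_1 = 5, t_2 = 9, t_3 = 25, t_4 = 5.
Since t_4 = t_1 = 5, the sequence is eventually periodic: after a pre-period of length 1 it cycles with period 3.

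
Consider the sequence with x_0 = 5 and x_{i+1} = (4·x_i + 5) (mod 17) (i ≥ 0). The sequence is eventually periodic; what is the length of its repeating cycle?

4

Computing terms: x_0 = 5; x_1 = 8; x_2 = 3; x_3 = 0; x_4 = 5.
Since x_4 = x_0 = 5, the sequence is periodic with period 4.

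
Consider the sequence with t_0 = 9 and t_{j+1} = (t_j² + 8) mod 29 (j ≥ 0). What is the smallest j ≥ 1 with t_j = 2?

Listing terms: t_0 = 9,  t_1 = 2,  t_2 = 12,  t_3 = 7,  t_4 = 28,  t_5 = 9.
The sequence repeats with period 5.
The value 2 first appears (with j ≥ 1) at t_1.

1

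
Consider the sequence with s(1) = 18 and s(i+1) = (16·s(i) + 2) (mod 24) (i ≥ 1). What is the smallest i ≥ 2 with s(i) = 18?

4

s(1) = 18; s(2) = 2; s(3) = 10; s(4) = 18.
Since s(4) = s(1) = 18, the sequence is periodic with period 3.
The value 18 next appears (with i ≥ 2) at s(4).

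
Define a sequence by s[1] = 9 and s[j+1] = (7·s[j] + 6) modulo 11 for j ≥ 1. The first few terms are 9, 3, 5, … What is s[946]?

s[1] = 9,  s[2] = 3,  s[3] = 5,  s[4] = 8,  s[5] = 7,  s[6] = 0,  s[7] = 6,  s[8] = 4,  s[9] = 1,  s[10] = 2,  s[11] = 9.
Since s[11] = s[1] = 9, the sequence is periodic with period 10.
(946 - 1) mod 10 = 5, so s[946] = s[6] = 0.

0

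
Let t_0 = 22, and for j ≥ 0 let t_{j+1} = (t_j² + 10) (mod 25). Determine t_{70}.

21

t_0 = 22, t_1 = 19, t_2 = 21, t_3 = 1, t_4 = 11, t_5 = 6, t_6 = 21.
Since t_6 = t_2 = 21, the sequence is eventually periodic: after a pre-period of length 2 it cycles with period 4.
For j ≥ 2, t_j depends only on (j - 2) mod 4. (70 - 2) mod 4 = 0, so t_{70} = t_2 = 21.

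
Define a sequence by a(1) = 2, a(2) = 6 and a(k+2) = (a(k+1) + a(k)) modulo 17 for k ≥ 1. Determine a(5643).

1

Computing terms: a(1) = 2; a(2) = 6; a(3) = 8; a(4) = 14; a(5) = 5; a(6) = 2; a(7) = 7; a(8) = 9; a(9) = 16; a(10) = 8; a(11) = 7; a(12) = 15; a(13) = 5; a(14) = 3; a(15) = 8; a(16) = 11; a(17) = 2; a(18) = 13; a(19) = 15; a(20) = 11; a(21) = 9; a(22) = 3; a(23) = 12; a(24) = 15; a(25) = 10; a(26) = 8; a(27) = 1; a(28) = 9; a(29) = 10; a(30) = 2; a(31) = 12; a(32) = 14; a(33) = 9; a(34) = 6; a(35) = 15; a(36) = 4; a(37) = 2; a(38) = 6.
The sequence repeats with period 36.
(5643 - 1) mod 36 = 26, so a(5643) = a(27) = 1.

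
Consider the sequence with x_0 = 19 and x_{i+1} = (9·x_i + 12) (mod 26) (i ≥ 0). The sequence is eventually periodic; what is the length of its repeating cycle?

3

We have x_0 = 19,  x_1 = 1,  x_2 = 21,  x_3 = 19.
Since x_3 = x_0 = 19, the sequence is periodic with period 3.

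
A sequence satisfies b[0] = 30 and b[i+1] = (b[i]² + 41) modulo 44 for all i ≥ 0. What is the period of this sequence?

Computing terms: b[0] = 30,  b[1] = 17,  b[2] = 22,  b[3] = 41,  b[4] = 6,  b[5] = 33,  b[6] = 30.
Since b[6] = b[0] = 30, the sequence is periodic with period 6.

6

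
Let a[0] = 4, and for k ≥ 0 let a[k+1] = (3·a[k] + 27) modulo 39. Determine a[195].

a[0] = 4,  a[1] = 0,  a[2] = 27,  a[3] = 30,  a[4] = 0.
Since a[4] = a[1] = 0, the sequence is eventually periodic: after a pre-period of length 1 it cycles with period 3.
For k ≥ 1, a[k] depends only on (k - 1) mod 3. (195 - 1) mod 3 = 2, so a[195] = a[3] = 30.

30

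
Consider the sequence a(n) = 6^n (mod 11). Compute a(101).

6

Listing terms: a(1) = 6,  a(2) = 3,  a(3) = 7,  a(4) = 9,  a(5) = 10,  a(6) = 5,  a(7) = 8,  a(8) = 4,  a(9) = 2,  a(10) = 1,  a(11) = 6.
The sequence repeats with period 10.
(101 - 1) mod 10 = 0, so a(101) = a(1) = 6.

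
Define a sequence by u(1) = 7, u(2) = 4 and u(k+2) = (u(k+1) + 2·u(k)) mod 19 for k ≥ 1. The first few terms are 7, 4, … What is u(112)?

7

u(1) = 7,  u(2) = 4,  u(3) = 18,  u(4) = 7,  u(5) = 5,  u(6) = 0,  u(7) = 10,  u(8) = 10,  u(9) = 11,  u(10) = 12,  u(11) = 15,  u(12) = 1,  u(13) = 12,  u(14) = 14,  u(15) = 0,  u(16) = 9,  u(17) = 9,  u(18) = 8,  u(19) = 7,  u(20) = 4.
The sequence repeats with period 18.
(112 - 1) mod 18 = 3, so u(112) = u(4) = 7.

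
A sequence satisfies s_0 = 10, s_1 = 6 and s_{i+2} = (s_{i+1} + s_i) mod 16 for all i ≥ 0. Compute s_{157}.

We have s_0 = 10, s_1 = 6, s_2 = 0, s_3 = 6, s_4 = 6, s_5 = 12, s_6 = 2, s_7 = 14, s_8 = 0, s_9 = 14, s_{10} = 14, s_{11} = 12, s_{12} = 10, s_{13} = 6.
Since (s_{12}, s_{13}) = (s_0, s_1) = (10, 6) (two consecutive terms determine the rest), the sequence is periodic with period 12.
(157 - 0) mod 12 = 1, so s_{157} = s_1 = 6.

6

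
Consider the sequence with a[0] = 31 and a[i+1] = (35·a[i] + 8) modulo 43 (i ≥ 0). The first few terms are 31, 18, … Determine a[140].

31

Computing terms: a[0] = 31; a[1] = 18; a[2] = 36; a[3] = 21; a[4] = 12; a[5] = 41; a[6] = 24; a[7] = 31.
The sequence repeats with period 7.
(140 - 0) mod 7 = 0, so a[140] = a[0] = 31.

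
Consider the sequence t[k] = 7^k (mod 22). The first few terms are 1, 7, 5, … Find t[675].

Computing terms: t[0] = 1, t[1] = 7, t[2] = 5, t[3] = 13, t[4] = 3, t[5] = 21, t[6] = 15, t[7] = 17, t[8] = 9, t[9] = 19, t[10] = 1.
Since t[10] = t[0] = 1, the sequence is periodic with period 10.
(675 - 0) mod 10 = 5, so t[675] = t[5] = 21.

21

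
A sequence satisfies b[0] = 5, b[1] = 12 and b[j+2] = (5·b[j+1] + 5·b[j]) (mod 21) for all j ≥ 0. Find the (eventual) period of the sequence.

Computing terms: b[0] = 5, b[1] = 12, b[2] = 1, b[3] = 2, b[4] = 15, b[5] = 1, b[6] = 17, b[7] = 6, b[8] = 10, b[9] = 17, b[10] = 9, b[11] = 4, b[12] = 2, b[13] = 9, b[14] = 13, b[15] = 5, b[16] = 6, b[17] = 13, b[18] = 11, b[19] = 15, b[20] = 4, b[21] = 11, b[22] = 12, b[23] = 10, b[24] = 5, b[25] = 12.
The sequence repeats with period 24.

24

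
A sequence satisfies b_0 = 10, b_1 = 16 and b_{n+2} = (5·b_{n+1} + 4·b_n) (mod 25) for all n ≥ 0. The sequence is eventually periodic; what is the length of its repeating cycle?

Listing terms: b_0 = 10,  b_1 = 16,  b_2 = 20,  b_3 = 14,  b_4 = 0,  b_5 = 6,  b_6 = 5,  b_7 = 24,  b_8 = 15,  b_9 = 21,  b_{10} = 15,  b_{11} = 9,  b_{12} = 5,  b_{13} = 11,  b_{14} = 0,  b_{15} = 19,  b_{16} = 20,  b_{17} = 1,  b_{18} = 10,  b_{19} = 4,  b_{20} = 10,  b_{21} = 16.
Since (b_{20}, b_{21}) = (b_0, b_1) = (10, 16) (two consecutive terms determine the rest), the sequence is periodic with period 20.

20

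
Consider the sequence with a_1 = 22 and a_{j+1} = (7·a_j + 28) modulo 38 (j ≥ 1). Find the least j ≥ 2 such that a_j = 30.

Computing terms: a_1 = 22; a_2 = 30; a_3 = 10; a_4 = 22.
Since a_4 = a_1 = 22, the sequence is periodic with period 3.
The value 30 first appears (with j ≥ 2) at a_2.

2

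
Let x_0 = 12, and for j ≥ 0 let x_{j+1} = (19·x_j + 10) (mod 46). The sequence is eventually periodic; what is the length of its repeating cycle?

We have x_0 = 12, x_1 = 8, x_2 = 24, x_3 = 6, x_4 = 32, x_5 = 20, x_6 = 22, x_7 = 14, x_8 = 0, x_9 = 10, x_{10} = 16, x_{11} = 38, x_{12} = 42, x_{13} = 26, x_{14} = 44, x_{15} = 18, x_{16} = 30, x_{17} = 28, x_{18} = 36, x_{19} = 4, x_{20} = 40, x_{21} = 34, x_{22} = 12.
Since x_{22} = x_0 = 12, the sequence is periodic with period 22.

22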